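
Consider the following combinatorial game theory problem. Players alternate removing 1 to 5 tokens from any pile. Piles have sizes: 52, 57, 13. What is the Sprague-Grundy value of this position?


Subtraction set: {1, 2, 3, 4, 5}
For this subtraction set, G(n) = n mod 6 (period = max + 1 = 6).
Pile 1 (size 52): G(52) = 52 mod 6 = 4
Pile 2 (size 57): G(57) = 57 mod 6 = 3
Pile 3 (size 13): G(13) = 13 mod 6 = 1
Total Grundy value = XOR of all: 4 XOR 3 XOR 1 = 6

6


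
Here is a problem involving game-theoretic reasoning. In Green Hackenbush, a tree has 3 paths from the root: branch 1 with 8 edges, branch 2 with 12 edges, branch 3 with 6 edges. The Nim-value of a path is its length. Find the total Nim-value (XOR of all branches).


The tree has 3 branches from the ground vertex.
In Green Hackenbush, the Nim-value of a simple path of length k is k.
Branch 1: length 8, Nim-value = 8
Branch 2: length 12, Nim-value = 12
Branch 3: length 6, Nim-value = 6
Total Nim-value = XOR of all branch values:
0 XOR 8 = 8
8 XOR 12 = 4
4 XOR 6 = 2
Nim-value of the tree = 2

2


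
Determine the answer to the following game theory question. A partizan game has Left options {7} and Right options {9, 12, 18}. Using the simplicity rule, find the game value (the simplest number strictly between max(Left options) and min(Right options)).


Left options: {7}, max = 7
Right options: {9, 12, 18}, min = 9
All options are numbers and max(Left) < min(Right), so by the simplicity theorem the value is the simplest (earliest-born) number strictly between 7 and 9.
The only integer strictly between 7 and 9 is 8.
No non-integer in the interval can be simpler: if x is a non-integer in the interval, then floor(x) or ceil(x) also lies in the interval (the interval contains an integer), and both are proper prefixes of x's sign expansion, i.e. born earlier. So the game value is 8.
Game value = 8

8


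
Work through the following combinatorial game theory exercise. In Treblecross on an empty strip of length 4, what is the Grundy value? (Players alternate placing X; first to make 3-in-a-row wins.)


Treblecross: place X on empty cells; 3-in-a-row wins.
Playing within two cells of an existing X lets the opponent win at once, so sensible play treats the cells i-2..i+2 around each X as dead. The player left with no safe cell loses, so this is a normal-play take-away game on strips of safe cells.
Placing X at cell i (0-indexed) of a strip of k safe cells leaves independent strips of sizes max(0, i-2) and max(0, k-i-3). Hence G(k) = mex{ G(max(0,i-2)) XOR G(max(0,k-i-3)) : 0 <= i < k }, with G(0) = 0.
G(1): splits (0,0):0^0=0 -> mex({0}) = 1
G(2): splits (0,0):0^0=0 -> mex({0}) = 1
G(3): splits (0,0):0^0=0 -> mex({0}) = 1
G(4): splits (0,1):0^1=1 (0,0):0^0=0 -> mex({0, 1}) = 2
Therefore G(4) = 2.

2


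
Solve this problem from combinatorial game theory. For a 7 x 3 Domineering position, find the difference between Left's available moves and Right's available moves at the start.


Board is 7 x 3 (rows x cols).
Left (vertical) placements: (rows-1) * cols = 6 * 3 = 18
Right (horizontal) placements: rows * (cols-1) = 7 * 2 = 14
Advantage = Left - Right = 18 - 14 = 4

4


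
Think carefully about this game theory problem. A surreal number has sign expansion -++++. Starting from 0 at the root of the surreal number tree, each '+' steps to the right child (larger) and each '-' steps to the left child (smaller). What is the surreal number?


Sign expansion: -++++
Rule: track bounds (lo, hi), initially (-inf, +inf). On '+', the current value becomes lo and we move to the simplest number in (value, hi): value + 1 if hi = +inf, otherwise the midpoint (value + hi)/2. On '-', the current value becomes hi and we move to value - 1 if lo = -inf, otherwise the midpoint (lo + value)/2.
Start at 0.
Step 1: sign = -, move left. Bounds: (-inf, 0). Value = -1
Step 2: sign = +, move right. Bounds: (-1, 0). Value = -1/2
Step 3: sign = +, move right. Bounds: (-1/2, 0). Value = -1/4
Step 4: sign = +, move right. Bounds: (-1/4, 0). Value = -1/8
Step 5: sign = +, move right. Bounds: (-1/8, 0). Value = -1/16
The surreal number with sign expansion -++++ is -1/16.

-1/16


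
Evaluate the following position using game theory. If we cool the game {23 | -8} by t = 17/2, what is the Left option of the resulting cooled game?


Original game: {23 | -8} (a switch {a | b} with a > b).
Cooling by t (for t below the temperature (a - b)/2 = 31/2) taxes each move by t: {a | b} cooled by t is {a - t | b + t}.
Cooling amount: t = 17/2
Cooled Left option: 23 - 17/2 = 29/2
Cooled Right option: -8 + 17/2 = 1/2
Cooled game: {29/2 | 1/2}
Left option = 29/2

29/2


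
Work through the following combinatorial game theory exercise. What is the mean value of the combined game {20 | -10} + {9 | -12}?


G1 = {20 | -10}, G2 = {9 | -12}
Each is a switch {a | b} with numbers a > b; its mean value is (a + b)/2, and mean value is additive over game sums: m(G1 + G2) = m(G1) + m(G2).
Mean of G1 = (20 + (-10))/2 = 10/2 = 5
Mean of G2 = (9 + (-12))/2 = -3/2 = -3/2
Mean of G1 + G2 = 5 + -3/2 = 7/2

7/2


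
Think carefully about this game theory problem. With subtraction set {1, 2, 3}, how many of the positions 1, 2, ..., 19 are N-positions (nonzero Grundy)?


Subtraction set S = {1, 2, 3}, so G(n) = n mod 4.
G(n) = 0 when n is a multiple of 4.
Multiples of 4 in [1, 19]: 4
N-positions (nonzero Grundy) = 19 - 4 = 15

15


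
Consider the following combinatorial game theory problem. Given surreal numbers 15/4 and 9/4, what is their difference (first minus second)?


x = 15/4, y = 9/4
Converting to common denominator: 4
x = 15/4, y = 9/4
x - y = 15/4 - 9/4 = 3/2

3/2


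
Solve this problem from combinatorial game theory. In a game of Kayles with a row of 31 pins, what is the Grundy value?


Kayles: a move removes 1 or 2 adjacent pins from a contiguous row.
Removing pins from a row of k leaves two independent rows (a, b) with a + b = k - 1 (one pin) or a + b = k - 2 (two pins); an end removal gives a = 0.
By Sprague-Grundy, G(k) = mex{ G(a) XOR G(b) } over all these splits. G(0) = 0.
G(1): splits (0,0):0^0=0 -> mex({0}) = 1
G(2): splits (0,1):0^1=1 (0,0):0^0=0 -> mex({0, 1}) = 2
G(3): splits (0,2):0^2=2 (1,1):1^1=0 (0,1):0^1=1 -> mex({0, 1, 2}) = 3
G(4): splits (0,3):0^3=3 (1,2):1^2=3 (0,2):0^2=2 (1,1):1^1=0 -> mex({0, 2, 3}) = 1
G(5): splits (0,4):0^1=1 (1,3):1^3=2 (2,2):2^2=0 (0,3):0^3=3 (1,2):1^2=3 -> mex({0, 1, 2, 3}) = 4
G(6) = mex({0, 1, 2, 4}) = 3
G(7) = mex({0, 1, 3, 4, 5}) = 2
G(8) = mex({0, 2, 3, 5, 6}) = 1
G(9) = mex({0, 1, 2, 3, 6, 7}) = 4
G(10) = mex({0, 1, 3, 4, 5, 7}) = 2
G(11) = mex({0, 1, 2, 3, 4, 5}) = 6
G(12) = mex({0, 1, 2, 3, 5, 6, 7}) = 4
G(13) = mex({0, 2, 3, 4, 6, 7}) = 1
G(14) = mex({0, 1, 4, 5, 6, 7}) = 2
G(15) = mex({0, 1, 2, 3, 4, 5, 6}) = 7
G(16) = mex({0, 2, 3, 5, 6, 7}) = 1
G(17) = mex({0, 1, 2, 3, 5, 6, 7}) = 4
G(18) = mex({0, 1, 2, 4, 5, 6}) = 3
G(19) = mex({0, 1, 3, 4, 5, 7}) = 2
G(20) = mex({0, 2, 3, 4, 5, 6, 7}) = 1
G(21) = mex({0, 1, 2, 3, 5, 6, 7}) = 4
G(22) = mex({0, 1, 2, 3, 4, 5, 7}) = 6
G(23) = mex({0, 1, 2, 3, 4, 5, 6}) = 7
G(24) = mex({0, 1, 2, 3, 5, 6, 7}) = 4
G(25) = mex({0, 2, 3, 4, 6, 7}) = 1
G(26) = mex({0, 1, 3, 4, 5, 6, 7}) = 2
G(27) = mex({0, 1, 2, 3, 4, 5, 6, 7}) = 8
G(28) = mex({0, 1, 2, 3, 4, 6, 7, 8}) = 5
G(29) = mex({0, 1, 2, 3, 5, 6, 7, 8, 9}) = 4
G(30) = mex({0, 1, 2, 3, 4, 5, 6, 9, 10}) = 7
G(31) = mex({0, 1, 3, 4, 5, 7, 10, 11}) = 2
Therefore G(31) = 2.

2


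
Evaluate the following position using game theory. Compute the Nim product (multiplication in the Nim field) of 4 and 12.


Nim multiplication is bilinear over XOR: (u XOR v) * w = (u*w) XOR (v*w).
So we split each operand into its bit components and XOR the pairwise Nim products.
4 = 4 (as XOR of powers of 2).
12 = 4 + 8 (as XOR of powers of 2).
Using the standard Nim-product table on single bits:
  2*2 = 3,   2*4 = 8,   2*8 = 12,
  4*4 = 6,   4*8 = 11,  8*8 = 13,
and  1*x = x (identity), k*l = l*k (commutative).
Pairwise Nim products:
  4 * 4 = 6
  4 * 8 = 11
XOR them: 6 XOR 11 = 13.
Result: 4 * 12 = 13 (in Nim).

13


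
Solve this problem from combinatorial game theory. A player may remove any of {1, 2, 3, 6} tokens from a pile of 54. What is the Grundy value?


The subtraction set is S = {1, 2, 3, 6}.
G(k) = mex{ G(k - s) : s in S, s <= k }. We compute iteratively: G(0) = 0.
G(1) = mex({0}) = 1
G(2) = mex({0, 1}) = 2
G(3) = mex({0, 1, 2}) = 3
G(4) = mex({1, 2, 3}) = 0
G(5) = mex({0, 2, 3}) = 1
G(6) = mex({0, 1, 3}) = 2
G(7) = mex({0, 1, 2}) = 3
G(8) = mex({1, 2, 3}) = 0
G(9) = mex({0, 2, 3}) = 1
Observe that G(4)..G(9) = 0, 1, 2, 3, 0, 1 repeats G(0)..G(5) = 0, 1, 2, 3, 0, 1.
For k >= max(S) = 6, G(k) is determined by the previous 6 values G(k-6)..G(k-1); a window of 6 consecutive values has recurred shifted by 4, so by induction G(k + 4) = G(k) for all k >= 0: the sequence is periodic from the start with period 4.
One period: G(0..3) = 0, 1, 2, 3.
54 mod 4 = 2, so G(54) = G(2) = 2.

2


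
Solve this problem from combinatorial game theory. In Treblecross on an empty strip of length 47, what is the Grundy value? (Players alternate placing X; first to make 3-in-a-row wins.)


Treblecross: place X on empty cells; 3-in-a-row wins.
Playing within two cells of an existing X lets the opponent win at once, so sensible play treats the cells i-2..i+2 around each X as dead. The player left with no safe cell loses, so this is a normal-play take-away game on strips of safe cells.
Placing X at cell i (0-indexed) of a strip of k safe cells leaves independent strips of sizes max(0, i-2) and max(0, k-i-3). Hence G(k) = mex{ G(max(0,i-2)) XOR G(max(0,k-i-3)) : 0 <= i < k }, with G(0) = 0.
G(1): splits (0,0):0^0=0 -> mex({0}) = 1
G(2): splits (0,0):0^0=0 -> mex({0}) = 1
G(3): splits (0,0):0^0=0 -> mex({0}) = 1
G(4): splits (0,1):0^1=1 (0,0):0^0=0 -> mex({0, 1}) = 2
G(5): splits (0,2):0^1=1 (0,1):0^1=1 (0,0):0^0=0 -> mex({0, 1}) = 2
G(6) = mex({1}) = 0
G(7) = mex({0, 1, 2}) = 3
G(8) = mex({0, 1, 2}) = 3
G(9) = mex({0, 2}) = 1
G(10) = mex({0, 2, 3}) = 1
G(11) = mex({0, 3}) = 1
G(12) = mex({1, 3}) = 0
G(13) = mex({0, 1, 2, 3}) = 4
G(14) = mex({0, 1, 2}) = 3
G(15) = mex({0, 1, 2}) = 3
G(16) = mex({0, 1, 2, 4}) = 3
G(17) = mex({0, 1, 3, 4}) = 2
G(18) = mex({0, 1, 3, 4}) = 2
G(19) = mex({0, 1, 3, 5}) = 2
G(20) = mex({0, 1, 2, 3, 5}) = 4
G(21) = mex({0, 1, 2, 3, 5}) = 4
G(22) = mex({1, 2, 6}) = 0
G(23) = mex({0, 1, 2, 3, 4, 6}) = 5
G(24) = mex({0, 1, 2, 3, 4}) = 5
G(25) = mex({0, 1, 3, 4, 7}) = 2
G(26) = mex({0, 1, 3, 4, 5, 7}) = 2
G(27) = mex({0, 1, 3, 5}) = 2
G(28) = mex({0, 1, 2, 5}) = 3
G(29) = mex({0, 1, 2, 4, 5, 6}) = 3
G(30) = mex({1, 2, 4, 6}) = 0
G(31) = mex({0, 1, 2, 3, 4, 6}) = 5
G(32) = mex({1, 2, 3, 4, 7}) = 0
G(33) = mex({0, 3, 7}) = 1
G(34) = mex({0, 2, 3, 5, 7}) = 1
G(35) = mex({0, 2, 3, 5, 6}) = 1
G(36) = mex({0, 1, 2, 5, 6}) = 3
G(37) = mex({0, 1, 2, 4, 5, 6}) = 3
G(38) = mex({0, 1, 2, 4}) = 3
G(39) = mex({0, 1, 2, 3, 4, 7}) = 5
G(40) = mex({0, 1, 2, 3, 4, 5, 7}) = 6
G(41) = mex({0, 1, 2, 3, 5, 7}) = 4
G(42) = mex({0, 1, 2, 3, 5, 6, 7}) = 4
G(43) = mex({0, 2, 3, 5, 6}) = 1
G(44) = mex({1, 2, 3, 4, 5, 6}) = 0
G(45) = mex({0, 1, 2, 3, 4, 6, 7}) = 5
G(46) = mex({0, 1, 2, 3, 4, 7}) = 5
G(47) = mex({0, 1, 2, 3, 4, 5, 7}) = 6
Therefore G(47) = 6.

6


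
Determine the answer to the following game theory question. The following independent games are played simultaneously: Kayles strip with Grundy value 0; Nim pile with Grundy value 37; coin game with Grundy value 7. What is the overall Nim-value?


By the Sprague-Grundy theorem, the Grundy value of a sum of games is the XOR of individual Grundy values.
Kayles strip: Grundy value = 0. Running XOR: 0 XOR 0 = 0
Nim pile: Grundy value = 37. Running XOR: 0 XOR 37 = 37
coin game: Grundy value = 7. Running XOR: 37 XOR 7 = 34
The combined Grundy value is 34.

34


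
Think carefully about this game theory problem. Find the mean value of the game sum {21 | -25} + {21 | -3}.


G1 = {21 | -25}, G2 = {21 | -3}
Each is a switch {a | b} with numbers a > b; its mean value is (a + b)/2, and mean value is additive over game sums: m(G1 + G2) = m(G1) + m(G2).
Mean of G1 = (21 + (-25))/2 = -4/2 = -2
Mean of G2 = (21 + (-3))/2 = 18/2 = 9
Mean of G1 + G2 = -2 + 9 = 7

7


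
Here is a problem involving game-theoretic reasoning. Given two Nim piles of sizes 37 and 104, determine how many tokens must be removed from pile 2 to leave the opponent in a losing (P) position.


Piles: 37 and 104
Current XOR: 37 XOR 104 = 77 (non-zero, so this is an N-position).
To make the XOR zero, we need to find a move that balances the piles.
For pile 2 (size 104): target = 104 XOR 77 = 37
We reduce pile 2 from 104 to 37.
Tokens removed: 104 - 37 = 67
Verification: 37 XOR 37 = 0

67


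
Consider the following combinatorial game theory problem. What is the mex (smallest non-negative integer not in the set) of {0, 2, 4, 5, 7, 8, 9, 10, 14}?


Set = {0, 2, 4, 5, 7, 8, 9, 10, 14}
0 is in the set.
1 is NOT in the set. This is the mex.
mex = 1

1


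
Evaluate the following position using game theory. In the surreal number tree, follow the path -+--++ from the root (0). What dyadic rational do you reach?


Sign expansion: -+--++
Rule: track bounds (lo, hi), initially (-inf, +inf). On '+', the current value becomes lo and we move to the simplest number in (value, hi): value + 1 if hi = +inf, otherwise the midpoint (value + hi)/2. On '-', the current value becomes hi and we move to value - 1 if lo = -inf, otherwise the midpoint (lo + value)/2.
Start at 0.
Step 1: sign = -, move left. Bounds: (-inf, 0). Value = -1
Step 2: sign = +, move right. Bounds: (-1, 0). Value = -1/2
Step 3: sign = -, move left. Bounds: (-1, -1/2). Value = -3/4
Step 4: sign = -, move left. Bounds: (-1, -3/4). Value = -7/8
Step 5: sign = +, move right. Bounds: (-7/8, -3/4). Value = -13/16
Step 6: sign = +, move right. Bounds: (-13/16, -3/4). Value = -25/32
The surreal number with sign expansion -+--++ is -25/32.

-25/32


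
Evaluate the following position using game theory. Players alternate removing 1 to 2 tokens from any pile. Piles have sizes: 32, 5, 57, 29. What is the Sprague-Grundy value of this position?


Subtraction set: {1, 2}
For this subtraction set, G(n) = n mod 3 (period = max + 1 = 3).
Pile 1 (size 32): G(32) = 32 mod 3 = 2
Pile 2 (size 5): G(5) = 5 mod 3 = 2
Pile 3 (size 57): G(57) = 57 mod 3 = 0
Pile 4 (size 29): G(29) = 29 mod 3 = 2
Total Grundy value = XOR of all: 2 XOR 2 XOR 0 XOR 2 = 2

2


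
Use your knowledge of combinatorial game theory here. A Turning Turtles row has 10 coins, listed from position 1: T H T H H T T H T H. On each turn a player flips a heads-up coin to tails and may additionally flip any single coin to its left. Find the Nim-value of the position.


Coins: T H T H H T T H T H
Key fact: a single head at position k behaves exactly like a Nim heap of size k (turning it to T and optionally flipping a coin at j < k corresponds to moving the heap from k to j, or to 0), and heads combine as a disjunctive sum (two heads at the same place would cancel, matching j XOR j = 0). So the Nim-value is the XOR of the 1-indexed positions of the heads.
Face-up positions (1-indexed): [2, 4, 5, 8, 10]
XOR 0 with 2: 0 XOR 2 = 2
XOR 2 with 4: 2 XOR 4 = 6
XOR 6 with 5: 6 XOR 5 = 3
XOR 3 with 8: 3 XOR 8 = 11
XOR 11 with 10: 11 XOR 10 = 1
Nim-value = 1

1


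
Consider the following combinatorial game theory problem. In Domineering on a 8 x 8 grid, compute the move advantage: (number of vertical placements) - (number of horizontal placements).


Board is 8 x 8 (rows x cols).
Left (vertical) placements: (rows-1) * cols = 7 * 8 = 56
Right (horizontal) placements: rows * (cols-1) = 8 * 7 = 56
Advantage = Left - Right = 56 - 56 = 0

0


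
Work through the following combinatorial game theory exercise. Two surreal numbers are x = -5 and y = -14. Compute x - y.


x = -5, y = -14
x - y = -5 - -14 = 9

9


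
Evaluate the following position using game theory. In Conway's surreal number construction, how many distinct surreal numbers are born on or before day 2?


Day 0: {|} = 0 is born. Count = 1.
Day n: the number of surreal numbers born by day n is 2^(n+1) - 1.
By day 0: 2^1 - 1 = 1
By day 1: 2^2 - 1 = 3
By day 2: 2^3 - 1 = 7
By day 2: 7 surreal numbers.

7


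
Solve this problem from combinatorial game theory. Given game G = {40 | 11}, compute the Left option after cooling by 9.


Original game: {40 | 11} (a switch {a | b} with a > b).
Cooling by t (for t below the temperature (a - b)/2 = 29/2) taxes each move by t: {a | b} cooled by t is {a - t | b + t}.
Cooling amount: t = 9
Cooled Left option: 40 - 9 = 31
Cooled Right option: 11 + 9 = 20
Cooled game: {31 | 20}
Left option = 31

31


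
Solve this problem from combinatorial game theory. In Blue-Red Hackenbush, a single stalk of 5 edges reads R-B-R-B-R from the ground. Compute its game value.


Edges (from ground): R-B-R-B-R
By Berlekamp's sign-expansion rule, a Blue-Red Hackenbush stalk has the value of the surreal number whose sign sequence is the edge sequence with B -> + and R -> -.
Sign sequence: -+-+-
Trace the sign expansion in the surreal number tree, starting from 0:
Edge 1: R (sign -) -> bounds (-inf, 0), value = -1
Edge 2: B (sign +) -> bounds (-1, 0), value = -1/2
Edge 3: R (sign -) -> bounds (-1, -1/2), value = -3/4
Edge 4: B (sign +) -> bounds (-3/4, -1/2), value = -5/8
Edge 5: R (sign -) -> bounds (-3/4, -5/8), value = -11/16
Game value = -11/16

-11/16


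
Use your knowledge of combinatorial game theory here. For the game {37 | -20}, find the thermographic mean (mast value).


Game = {37 | -20}, a switch {a | b} with numbers a > b.
Its thermograph has left wall a - t and right wall b + t, which meet at t = (a - b)/2, where both equal (a + b)/2. So the mast (mean value) is at (a + b)/2.
Mean = (37 + (-20))/2 = 17/2 = 17/2

17/2


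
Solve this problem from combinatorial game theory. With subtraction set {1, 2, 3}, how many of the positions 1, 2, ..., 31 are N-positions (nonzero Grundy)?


Subtraction set S = {1, 2, 3}, so G(n) = n mod 4.
G(n) = 0 when n is a multiple of 4.
Multiples of 4 in [1, 31]: 7
N-positions (nonzero Grundy) = 31 - 7 = 24

24


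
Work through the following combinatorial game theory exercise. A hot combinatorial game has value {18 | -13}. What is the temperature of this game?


The game is {18 | -13}, a switch {a | b} with numbers a > b.
Cooling {a | b} by t gives {a - t | b + t}, which stops being hot when a - t = b + t, i.e. at t = (a - b)/2. So the temperature of a switch is (a - b)/2.
Temperature = (Left option - Right option) / 2
= (18 - (-13)) / 2
= 31 / 2
= 31/2

31/2


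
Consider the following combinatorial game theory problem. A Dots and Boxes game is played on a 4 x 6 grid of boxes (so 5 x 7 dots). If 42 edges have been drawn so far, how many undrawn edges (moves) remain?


Grid: 4 x 6 boxes, i.e. 5 rows and 7 columns of dots.
Horizontal edges: (rows + 1) * cols = 5 * 6 = 30
Vertical edges: rows * (cols + 1) = 4 * 7 = 28
Total edges: 30 + 28 = 58
Edges drawn: 42
Remaining: 58 - 42 = 16

16


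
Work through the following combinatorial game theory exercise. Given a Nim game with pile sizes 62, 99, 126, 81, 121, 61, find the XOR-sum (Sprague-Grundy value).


We need the XOR (exclusive or) of all pile sizes.
After XOR-ing pile 1 (size 62): 0 XOR 62 = 62
After XOR-ing pile 2 (size 99): 62 XOR 99 = 93
After XOR-ing pile 3 (size 126): 93 XOR 126 = 35
After XOR-ing pile 4 (size 81): 35 XOR 81 = 114
After XOR-ing pile 5 (size 121): 114 XOR 121 = 11
After XOR-ing pile 6 (size 61): 11 XOR 61 = 54
The Nim-value of this position is 54.

54


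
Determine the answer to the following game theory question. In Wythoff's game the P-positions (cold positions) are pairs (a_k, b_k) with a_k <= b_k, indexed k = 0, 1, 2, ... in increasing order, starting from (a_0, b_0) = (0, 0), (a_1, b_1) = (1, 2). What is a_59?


By Wythoff's theorem, a_k = floor(k * phi) and b_k = floor(k * phi^2) = a_k + k, where phi = (1 + sqrt(5))/2 is the golden ratio.
phi = (1 + sqrt(5))/2 = 1.618034
k = 59
k * phi = 59 * 1.618034 = 95.464005
a_59 = floor(k * phi) = 95

95


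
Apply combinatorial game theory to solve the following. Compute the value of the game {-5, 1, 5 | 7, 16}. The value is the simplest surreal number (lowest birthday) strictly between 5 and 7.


Left options: {-5, 1, 5}, max = 5
Right options: {7, 16}, min = 7
All options are numbers and max(Left) < min(Right), so by the simplicity theorem the value is the simplest (earliest-born) number strictly between 5 and 7.
The only integer strictly between 5 and 7 is 6.
No non-integer in the interval can be simpler: if x is a non-integer in the interval, then floor(x) or ceil(x) also lies in the interval (the interval contains an integer), and both are proper prefixes of x's sign expansion, i.e. born earlier. So the game value is 6.
Game value = 6

6


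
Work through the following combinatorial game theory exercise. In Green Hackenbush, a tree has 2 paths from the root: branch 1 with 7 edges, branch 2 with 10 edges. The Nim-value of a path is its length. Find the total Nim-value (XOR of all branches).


The tree has 2 branches from the ground vertex.
In Green Hackenbush, the Nim-value of a simple path of length k is k.
Branch 1: length 7, Nim-value = 7
Branch 2: length 10, Nim-value = 10
Total Nim-value = XOR of all branch values:
0 XOR 7 = 7
7 XOR 10 = 13
Nim-value of the tree = 13

13


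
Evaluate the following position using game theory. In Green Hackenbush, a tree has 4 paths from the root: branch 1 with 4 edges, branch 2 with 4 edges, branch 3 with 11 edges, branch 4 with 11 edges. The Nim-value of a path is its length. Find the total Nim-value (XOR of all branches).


The tree has 4 branches from the ground vertex.
In Green Hackenbush, the Nim-value of a simple path of length k is k.
Branch 1: length 4, Nim-value = 4
Branch 2: length 4, Nim-value = 4
Branch 3: length 11, Nim-value = 11
Branch 4: length 11, Nim-value = 11
Total Nim-value = XOR of all branch values:
0 XOR 4 = 4
4 XOR 4 = 0
0 XOR 11 = 11
11 XOR 11 = 0
Nim-value of the tree = 0

0


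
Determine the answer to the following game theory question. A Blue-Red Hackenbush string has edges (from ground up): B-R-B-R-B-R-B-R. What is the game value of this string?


Edges (from ground): B-R-B-R-B-R-B-R
By Berlekamp's sign-expansion rule, a Blue-Red Hackenbush stalk has the value of the surreal number whose sign sequence is the edge sequence with B -> + and R -> -.
Sign sequence: +-+-+-+-
Trace the sign expansion in the surreal number tree, starting from 0:
Edge 1: B (sign +) -> bounds (0, +inf), value = 1
Edge 2: R (sign -) -> bounds (0, 1), value = 1/2
Edge 3: B (sign +) -> bounds (1/2, 1), value = 3/4
Edge 4: R (sign -) -> bounds (1/2, 3/4), value = 5/8
Edge 5: B (sign +) -> bounds (5/8, 3/4), value = 11/16
Edge 6: R (sign -) -> bounds (5/8, 11/16), value = 21/32
Edge 7: B (sign +) -> bounds (21/32, 11/16), value = 43/64
Edge 8: R (sign -) -> bounds (21/32, 43/64), value = 85/128
Game value = 85/128

85/128


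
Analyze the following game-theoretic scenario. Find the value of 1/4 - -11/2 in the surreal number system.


x = 1/4, y = -11/2
Converting to common denominator: 4
x = 1/4, y = -22/4
x - y = 1/4 - -11/2 = 23/4

23/4


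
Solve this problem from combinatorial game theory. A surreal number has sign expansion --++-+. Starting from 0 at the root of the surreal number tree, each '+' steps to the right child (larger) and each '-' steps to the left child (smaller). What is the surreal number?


Sign expansion: --++-+
Rule: track bounds (lo, hi), initially (-inf, +inf). On '+', the current value becomes lo and we move to the simplest number in (value, hi): value + 1 if hi = +inf, otherwise the midpoint (value + hi)/2. On '-', the current value becomes hi and we move to value - 1 if lo = -inf, otherwise the midpoint (lo + value)/2.
Start at 0.
Step 1: sign = -, move left. Bounds: (-inf, 0). Value = -1
Step 2: sign = -, move left. Bounds: (-inf, -1). Value = -2
Step 3: sign = +, move right. Bounds: (-2, -1). Value = -3/2
Step 4: sign = +, move right. Bounds: (-3/2, -1). Value = -5/4
Step 5: sign = -, move left. Bounds: (-3/2, -5/4). Value = -11/8
Step 6: sign = +, move right. Bounds: (-11/8, -5/4). Value = -21/16
The surreal number with sign expansion --++-+ is -21/16.

-21/16


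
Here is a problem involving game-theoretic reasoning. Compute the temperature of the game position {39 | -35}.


The game is {39 | -35}, a switch {a | b} with numbers a > b.
Cooling {a | b} by t gives {a - t | b + t}, which stops being hot when a - t = b + t, i.e. at t = (a - b)/2. So the temperature of a switch is (a - b)/2.
Temperature = (Left option - Right option) / 2
= (39 - (-35)) / 2
= 74 / 2
= 37

37


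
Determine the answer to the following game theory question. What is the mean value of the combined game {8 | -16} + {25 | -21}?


G1 = {8 | -16}, G2 = {25 | -21}
Each is a switch {a | b} with numbers a > b; its mean value is (a + b)/2, and mean value is additive over game sums: m(G1 + G2) = m(G1) + m(G2).
Mean of G1 = (8 + (-16))/2 = -8/2 = -4
Mean of G2 = (25 + (-21))/2 = 4/2 = 2
Mean of G1 + G2 = -4 + 2 = -2

-2


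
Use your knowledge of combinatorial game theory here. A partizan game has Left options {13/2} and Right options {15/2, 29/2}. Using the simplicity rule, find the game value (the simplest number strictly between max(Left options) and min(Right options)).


Left options: {13/2}, max = 13/2
Right options: {15/2, 29/2}, min = 15/2
All options are numbers and max(Left) < min(Right), so by the simplicity theorem the value is the simplest (earliest-born) number strictly between 13/2 and 15/2.
The only integer strictly between 13/2 and 15/2 is 7.
No non-integer in the interval can be simpler: if x is a non-integer in the interval, then floor(x) or ceil(x) also lies in the interval (the interval contains an integer), and both are proper prefixes of x's sign expansion, i.e. born earlier. So the game value is 7.
Game value = 7

7


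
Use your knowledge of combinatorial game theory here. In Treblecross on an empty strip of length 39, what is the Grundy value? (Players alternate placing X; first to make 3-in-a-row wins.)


Treblecross: place X on empty cells; 3-in-a-row wins.
Playing within two cells of an existing X lets the opponent win at once, so sensible play treats the cells i-2..i+2 around each X as dead. The player left with no safe cell loses, so this is a normal-play take-away game on strips of safe cells.
Placing X at cell i (0-indexed) of a strip of k safe cells leaves independent strips of sizes max(0, i-2) and max(0, k-i-3). Hence G(k) = mex{ G(max(0,i-2)) XOR G(max(0,k-i-3)) : 0 <= i < k }, with G(0) = 0.
G(1): splits (0,0):0^0=0 -> mex({0}) = 1
G(2): splits (0,0):0^0=0 -> mex({0}) = 1
G(3): splits (0,0):0^0=0 -> mex({0}) = 1
G(4): splits (0,1):0^1=1 (0,0):0^0=0 -> mex({0, 1}) = 2
G(5): splits (0,2):0^1=1 (0,1):0^1=1 (0,0):0^0=0 -> mex({0, 1}) = 2
G(6) = mex({1}) = 0
G(7) = mex({0, 1, 2}) = 3
G(8) = mex({0, 1, 2}) = 3
G(9) = mex({0, 2}) = 1
G(10) = mex({0, 2, 3}) = 1
G(11) = mex({0, 3}) = 1
G(12) = mex({1, 3}) = 0
G(13) = mex({0, 1, 2, 3}) = 4
G(14) = mex({0, 1, 2}) = 3
G(15) = mex({0, 1, 2}) = 3
G(16) = mex({0, 1, 2, 4}) = 3
G(17) = mex({0, 1, 3, 4}) = 2
G(18) = mex({0, 1, 3, 4}) = 2
G(19) = mex({0, 1, 3, 5}) = 2
G(20) = mex({0, 1, 2, 3, 5}) = 4
G(21) = mex({0, 1, 2, 3, 5}) = 4
G(22) = mex({1, 2, 6}) = 0
G(23) = mex({0, 1, 2, 3, 4, 6}) = 5
G(24) = mex({0, 1, 2, 3, 4}) = 5
G(25) = mex({0, 1, 3, 4, 7}) = 2
G(26) = mex({0, 1, 3, 4, 5, 7}) = 2
G(27) = mex({0, 1, 3, 5}) = 2
G(28) = mex({0, 1, 2, 5}) = 3
G(29) = mex({0, 1, 2, 4, 5, 6}) = 3
G(30) = mex({1, 2, 4, 6}) = 0
G(31) = mex({0, 1, 2, 3, 4, 6}) = 5
G(32) = mex({1, 2, 3, 4, 7}) = 0
G(33) = mex({0, 3, 7}) = 1
G(34) = mex({0, 2, 3, 5, 7}) = 1
G(35) = mex({0, 2, 3, 5, 6}) = 1
G(36) = mex({0, 1, 2, 5, 6}) = 3
G(37) = mex({0, 1, 2, 4, 5, 6}) = 3
G(38) = mex({0, 1, 2, 4}) = 3
G(39) = mex({0, 1, 2, 3, 4, 7}) = 5
Therefore G(39) = 5.

5


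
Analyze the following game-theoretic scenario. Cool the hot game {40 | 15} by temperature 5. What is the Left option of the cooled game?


Original game: {40 | 15} (a switch {a | b} with a > b).
Cooling by t (for t below the temperature (a - b)/2 = 25/2) taxes each move by t: {a | b} cooled by t is {a - t | b + t}.
Cooling amount: t = 5
Cooled Left option: 40 - 5 = 35
Cooled Right option: 15 + 5 = 20
Cooled game: {35 | 20}
Left option = 35

35


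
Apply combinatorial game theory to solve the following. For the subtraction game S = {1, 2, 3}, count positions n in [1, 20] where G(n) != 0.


Subtraction set S = {1, 2, 3}, so G(n) = n mod 4.
G(n) = 0 when n is a multiple of 4.
Multiples of 4 in [1, 20]: 5
N-positions (nonzero Grundy) = 20 - 5 = 15

15


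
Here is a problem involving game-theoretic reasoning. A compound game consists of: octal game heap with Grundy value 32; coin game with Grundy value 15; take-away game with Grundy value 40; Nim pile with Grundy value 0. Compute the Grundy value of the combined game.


By the Sprague-Grundy theorem, the Grundy value of a sum of games is the XOR of individual Grundy values.
octal game heap: Grundy value = 32. Running XOR: 0 XOR 32 = 32
coin game: Grundy value = 15. Running XOR: 32 XOR 15 = 47
take-away game: Grundy value = 40. Running XOR: 47 XOR 40 = 7
Nim pile: Grundy value = 0. Running XOR: 7 XOR 0 = 7
The combined Grundy value is 7.

7


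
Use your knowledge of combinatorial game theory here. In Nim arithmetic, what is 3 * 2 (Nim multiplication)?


Nim multiplication is bilinear over XOR: (u XOR v) * w = (u*w) XOR (v*w).
So we split each operand into its bit components and XOR the pairwise Nim products.
3 = 1 + 2 (as XOR of powers of 2).
2 = 2 (as XOR of powers of 2).
Using the standard Nim-product table on single bits:
  2*2 = 3,   2*4 = 8,   2*8 = 12,
  4*4 = 6,   4*8 = 11,  8*8 = 13,
and  1*x = x (identity), k*l = l*k (commutative).
Pairwise Nim products:
  1 * 2 = 2
  2 * 2 = 3
XOR them: 2 XOR 3 = 1.
Result: 3 * 2 = 1 (in Nim).

1


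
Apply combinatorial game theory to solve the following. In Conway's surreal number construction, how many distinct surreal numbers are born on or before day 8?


Day 0: {|} = 0 is born. Count = 1.
Day n: the number of surreal numbers born by day n is 2^(n+1) - 1.
By day 0: 2^1 - 1 = 1
By day 1: 2^2 - 1 = 3
By day 2: 2^3 - 1 = 7
By day 3: 2^4 - 1 = 15
By day 4: 2^5 - 1 = 31
By day 5: 2^6 - 1 = 63
By day 6: 2^7 - 1 = 127
By day 7: 2^8 - 1 = 255
By day 8: 2^9 - 1 = 511
By day 8: 511 surreal numbers.

511


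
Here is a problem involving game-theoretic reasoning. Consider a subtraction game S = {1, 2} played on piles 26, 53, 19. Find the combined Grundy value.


Subtraction set: {1, 2}
For this subtraction set, G(n) = n mod 3 (period = max + 1 = 3).
Pile 1 (size 26): G(26) = 26 mod 3 = 2
Pile 2 (size 53): G(53) = 53 mod 3 = 2
Pile 3 (size 19): G(19) = 19 mod 3 = 1
Total Grundy value = XOR of all: 2 XOR 2 XOR 1 = 1

1


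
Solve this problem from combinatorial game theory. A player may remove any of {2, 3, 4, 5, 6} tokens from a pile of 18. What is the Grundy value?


The subtraction set is S = {2, 3, 4, 5, 6}.
G(k) = mex{ G(k - s) : s in S, s <= k }. We compute iteratively: G(0) = 0.
G(1) = mex({}) = 0
G(2) = mex({0}) = 1
G(3) = mex({0}) = 1
G(4) = mex({0, 1}) = 2
G(5) = mex({0, 1}) = 2
G(6) = mex({0, 1, 2}) = 3
G(7) = mex({0, 1, 2}) = 3
G(8) = mex({1, 2, 3}) = 0
G(9) = mex({1, 2, 3}) = 0
G(10) = mex({0, 2, 3}) = 1
G(11) = mex({0, 2, 3}) = 1
G(12) = mex({0, 1, 3}) = 2
G(13) = mex({0, 1, 3}) = 2
Observe that G(8)..G(13) = 0, 0, 1, 1, 2, 2 repeats G(0)..G(5) = 0, 0, 1, 1, 2, 2.
For k >= max(S) = 6, G(k) is determined by the previous 6 values G(k-6)..G(k-1); a window of 6 consecutive values has recurred shifted by 8, so by induction G(k + 8) = G(k) for all k >= 0: the sequence is periodic from the start with period 8.
One period: G(0..7) = 0, 0, 1, 1, 2, 2, 3, 3.
18 mod 8 = 2, so G(18) = G(2) = 1.

1


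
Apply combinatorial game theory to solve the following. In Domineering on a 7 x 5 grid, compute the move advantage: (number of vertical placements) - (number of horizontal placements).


Board is 7 x 5 (rows x cols).
Left (vertical) placements: (rows-1) * cols = 6 * 5 = 30
Right (horizontal) placements: rows * (cols-1) = 7 * 4 = 28
Advantage = Left - Right = 30 - 28 = 2

2


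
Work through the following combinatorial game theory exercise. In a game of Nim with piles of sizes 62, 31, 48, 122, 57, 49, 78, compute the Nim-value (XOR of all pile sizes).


We need the XOR (exclusive or) of all pile sizes.
After XOR-ing pile 1 (size 62): 0 XOR 62 = 62
After XOR-ing pile 2 (size 31): 62 XOR 31 = 33
After XOR-ing pile 3 (size 48): 33 XOR 48 = 17
After XOR-ing pile 4 (size 122): 17 XOR 122 = 107
After XOR-ing pile 5 (size 57): 107 XOR 57 = 82
After XOR-ing pile 6 (size 49): 82 XOR 49 = 99
After XOR-ing pile 7 (size 78): 99 XOR 78 = 45
The Nim-value of this position is 45.

45


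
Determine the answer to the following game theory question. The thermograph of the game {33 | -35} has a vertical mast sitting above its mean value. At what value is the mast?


Game = {33 | -35}, a switch {a | b} with numbers a > b.
Its thermograph has left wall a - t and right wall b + t, which meet at t = (a - b)/2, where both equal (a + b)/2. So the mast (mean value) is at (a + b)/2.
Mean = (33 + (-35))/2 = -2/2 = -1

-1


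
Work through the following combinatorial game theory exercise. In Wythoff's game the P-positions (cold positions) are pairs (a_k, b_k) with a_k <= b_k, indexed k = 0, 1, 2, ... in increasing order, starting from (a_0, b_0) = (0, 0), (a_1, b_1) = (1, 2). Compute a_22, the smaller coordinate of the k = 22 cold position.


By Wythoff's theorem, a_k = floor(k * phi) and b_k = floor(k * phi^2) = a_k + k, where phi = (1 + sqrt(5))/2 is the golden ratio.
phi = (1 + sqrt(5))/2 = 1.618034
k = 22
k * phi = 22 * 1.618034 = 35.596748
a_22 = floor(k * phi) = 35

35


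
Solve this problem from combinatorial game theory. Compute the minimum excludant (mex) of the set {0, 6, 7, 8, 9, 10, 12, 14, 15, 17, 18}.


Set = {0, 6, 7, 8, 9, 10, 12, 14, 15, 17, 18}
0 is in the set.
1 is NOT in the set. This is the mex.
mex = 1

1


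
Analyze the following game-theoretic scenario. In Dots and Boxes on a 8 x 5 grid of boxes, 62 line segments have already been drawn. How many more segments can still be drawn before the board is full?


Grid: 8 x 5 boxes, i.e. 9 rows and 6 columns of dots.
Horizontal edges: (rows + 1) * cols = 9 * 5 = 45
Vertical edges: rows * (cols + 1) = 8 * 6 = 48
Total edges: 45 + 48 = 93
Edges drawn: 62
Remaining: 93 - 62 = 31

31


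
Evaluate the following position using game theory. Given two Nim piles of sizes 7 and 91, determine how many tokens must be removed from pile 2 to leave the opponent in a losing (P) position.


Piles: 7 and 91
Current XOR: 7 XOR 91 = 92 (non-zero, so this is an N-position).
To make the XOR zero, we need to find a move that balances the piles.
For pile 2 (size 91): target = 91 XOR 92 = 7
We reduce pile 2 from 91 to 7.
Tokens removed: 91 - 7 = 84
Verification: 7 XOR 7 = 0

84


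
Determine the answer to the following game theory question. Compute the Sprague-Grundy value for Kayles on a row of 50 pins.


Kayles: a move removes 1 or 2 adjacent pins from a contiguous row.
Removing pins from a row of k leaves two independent rows (a, b) with a + b = k - 1 (one pin) or a + b = k - 2 (two pins); an end removal gives a = 0.
By Sprague-Grundy, G(k) = mex{ G(a) XOR G(b) } over all these splits. G(0) = 0.
G(1): splits (0,0):0^0=0 -> mex({0}) = 1
G(2): splits (0,1):0^1=1 (0,0):0^0=0 -> mex({0, 1}) = 2
G(3): splits (0,2):0^2=2 (1,1):1^1=0 (0,1):0^1=1 -> mex({0, 1, 2}) = 3
G(4): splits (0,3):0^3=3 (1,2):1^2=3 (0,2):0^2=2 (1,1):1^1=0 -> mex({0, 2, 3}) = 1
G(5): splits (0,4):0^1=1 (1,3):1^3=2 (2,2):2^2=0 (0,3):0^3=3 (1,2):1^2=3 -> mex({0, 1, 2, 3}) = 4
G(6) = mex({0, 1, 2, 4}) = 3
G(7) = mex({0, 1, 3, 4, 5}) = 2
G(8) = mex({0, 2, 3, 5, 6}) = 1
G(9) = mex({0, 1, 2, 3, 6, 7}) = 4
G(10) = mex({0, 1, 3, 4, 5, 7}) = 2
G(11) = mex({0, 1, 2, 3, 4, 5}) = 6
G(12) = mex({0, 1, 2, 3, 5, 6, 7}) = 4
G(13) = mex({0, 2, 3, 4, 6, 7}) = 1
G(14) = mex({0, 1, 4, 5, 6, 7}) = 2
G(15) = mex({0, 1, 2, 3, 4, 5, 6}) = 7
G(16) = mex({0, 2, 3, 5, 6, 7}) = 1
G(17) = mex({0, 1, 2, 3, 5, 6, 7}) = 4
G(18) = mex({0, 1, 2, 4, 5, 6}) = 3
G(19) = mex({0, 1, 3, 4, 5, 7}) = 2
G(20) = mex({0, 2, 3, 4, 5, 6, 7}) = 1
G(21) = mex({0, 1, 2, 3, 5, 6, 7}) = 4
G(22) = mex({0, 1, 2, 3, 4, 5, 7}) = 6
G(23) = mex({0, 1, 2, 3, 4, 5, 6}) = 7
G(24) = mex({0, 1, 2, 3, 5, 6, 7}) = 4
G(25) = mex({0, 2, 3, 4, 6, 7}) = 1
G(26) = mex({0, 1, 3, 4, 5, 6, 7}) = 2
G(27) = mex({0, 1, 2, 3, 4, 5, 6, 7}) = 8
G(28) = mex({0, 1, 2, 3, 4, 6, 7, 8}) = 5
G(29) = mex({0, 1, 2, 3, 5, 6, 7, 8, 9}) = 4
G(30) = mex({0, 1, 2, 3, 4, 5, 6, 9, 10}) = 7
G(31) = mex({0, 1, 3, 4, 5, 7, 10, 11}) = 2
G(32) = mex({0, 2, 3, 4, 5, 6, 7, 9, 11}) = 1
G(33) = mex({0, 1, 2, 3, 4, 5, 6, 7, 9, 12}) = 8
G(34) = mex({0, 1, 2, 3, 4, 5, 7, 8, 11, 12}) = 6
G(35) = mex({0, 1, 2, 3, 4, 5, 6, 8, 9, 10, 11}) = 7
G(36) = mex({0, 1, 2, 3, 5, 6, 7, 9, 10}) = 4
G(37) = mex({0, 2, 3, 4, 6, 7, 9, 10, 11, 12}) = 1
G(38) = mex({0, 1, 3, 4, 5, 6, 7, 9, 10, 11, 12}) = 2
G(39) = mex({0, 1, 2, 4, 5, 6, 7, 9, 10, 12, 14}) = 3
G(40) = mex({0, 2, 3, 4, 6, 7, 11, 12, 14}) = 1
G(41) = mex({0, 1, 2, 3, 5, 6, 7, 9, 10, 11, 12}) = 4
G(42) = mex({0, 1, 2, 3, 4, 5, 6, 9, 10}) = 7
G(43) = mex({0, 1, 3, 4, 5, 7, 9, 10, 12, 15}) = 2
G(44) = mex({0, 2, 3, 4, 5, 6, 7, 9, 10, 12, 15}) = 1
G(45) = mex({0, 1, 2, 3, 4, 5, 6, 7, 9, 10, 12, 14}) = 8
G(46) = mex({0, 1, 3, 4, 5, 7, 8, 11, 12, 14}) = 2
G(47) = mex({0, 1, 2, 3, 4, 5, 6, 8, 9, 10, 11, 12}) = 7
G(48) = mex({0, 1, 2, 3, 5, 6, 7, 9, 10}) = 4
G(49) = mex({0, 2, 3, 4, 6, 7, 9, 10, 11, 12, 15}) = 1
G(50) = mex({0, 1, 4, 5, 6, 7, 9, 11, 12, 14, 15}) = 2
Therefore G(50) = 2.

2


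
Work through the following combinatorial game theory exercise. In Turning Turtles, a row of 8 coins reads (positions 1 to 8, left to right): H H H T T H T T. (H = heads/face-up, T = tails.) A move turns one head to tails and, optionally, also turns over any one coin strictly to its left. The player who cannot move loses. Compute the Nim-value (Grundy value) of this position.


Coins: H H H T T H T T
Key fact: a single head at position k behaves exactly like a Nim heap of size k (turning it to T and optionally flipping a coin at j < k corresponds to moving the heap from k to j, or to 0), and heads combine as a disjunctive sum (two heads at the same place would cancel, matching j XOR j = 0). So the Nim-value is the XOR of the 1-indexed positions of the heads.
Face-up positions (1-indexed): [1, 2, 3, 6]
XOR 0 with 1: 0 XOR 1 = 1
XOR 1 with 2: 1 XOR 2 = 3
XOR 3 with 3: 3 XOR 3 = 0
XOR 0 with 6: 0 XOR 6 = 6
Nim-value = 6

6


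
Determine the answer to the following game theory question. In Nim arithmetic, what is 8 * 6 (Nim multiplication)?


Nim multiplication is bilinear over XOR: (u XOR v) * w = (u*w) XOR (v*w).
So we split each operand into its bit components and XOR the pairwise Nim products.
8 = 8 (as XOR of powers of 2).
6 = 2 + 4 (as XOR of powers of 2).
Using the standard Nim-product table on single bits:
  2*2 = 3,   2*4 = 8,   2*8 = 12,
  4*4 = 6,   4*8 = 11,  8*8 = 13,
and  1*x = x (identity), k*l = l*k (commutative).
Pairwise Nim products:
  8 * 2 = 12
  8 * 4 = 11
XOR them: 12 XOR 11 = 7.
Result: 8 * 6 = 7 (in Nim).

7


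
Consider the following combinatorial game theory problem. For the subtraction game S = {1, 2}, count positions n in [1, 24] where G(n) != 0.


Subtraction set S = {1, 2}, so G(n) = n mod 3.
G(n) = 0 when n is a multiple of 3.
Multiples of 3 in [1, 24]: 8
N-positions (nonzero Grundy) = 24 - 8 = 16

16


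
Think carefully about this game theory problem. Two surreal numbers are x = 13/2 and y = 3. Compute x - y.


x = 13/2, y = 3
Converting to common denominator: 2
x = 13/2, y = 6/2
x - y = 13/2 - 3 = 7/2

7/2


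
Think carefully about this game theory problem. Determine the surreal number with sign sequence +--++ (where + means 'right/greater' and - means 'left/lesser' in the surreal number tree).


Sign expansion: +--++
Rule: track bounds (lo, hi), initially (-inf, +inf). On '+', the current value becomes lo and we move to the simplest number in (value, hi): value + 1 if hi = +inf, otherwise the midpoint (value + hi)/2. On '-', the current value becomes hi and we move to value - 1 if lo = -inf, otherwise the midpoint (lo + value)/2.
Start at 0.
Step 1: sign = +, move right. Bounds: (0, +inf). Value = 1
Step 2: sign = -, move left. Bounds: (0, 1). Value = 1/2
Step 3: sign = -, move left. Bounds: (0, 1/2). Value = 1/4
Step 4: sign = +, move right. Bounds: (1/4, 1/2). Value = 3/8
Step 5: sign = +, move right. Bounds: (3/8, 1/2). Value = 7/16
The surreal number with sign expansion +--++ is 7/16.

7/16
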